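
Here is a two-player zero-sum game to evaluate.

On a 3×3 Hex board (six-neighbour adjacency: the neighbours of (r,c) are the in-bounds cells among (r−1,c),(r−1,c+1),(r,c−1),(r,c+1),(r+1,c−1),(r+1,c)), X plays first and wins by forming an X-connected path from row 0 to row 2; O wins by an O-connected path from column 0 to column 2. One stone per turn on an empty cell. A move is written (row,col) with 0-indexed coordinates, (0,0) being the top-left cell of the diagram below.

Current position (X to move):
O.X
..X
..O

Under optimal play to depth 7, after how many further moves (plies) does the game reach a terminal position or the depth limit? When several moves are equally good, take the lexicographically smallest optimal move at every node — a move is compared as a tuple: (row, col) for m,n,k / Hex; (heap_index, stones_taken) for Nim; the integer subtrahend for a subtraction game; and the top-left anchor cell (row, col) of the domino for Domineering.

ply 1, X at O.X/..X/..O | (0,1)=+1→OXX/..X/..O*; (1,0)=+1→O.X/X.X/..O; (1,1)=+1→O.X/.XX/..O; (2,0)=+1→O.X/..X/X.O; (2,1)=+1→O.X/..X/.XO
ply 2, O at OXX/..X/..O | (1,0)=-1→OXX/O.X/..O*; (1,1)=-1→OXX/.OX/..O; (2,0)=-1→OXX/..X/O.O; (2,1)=-1→OXX/..X/.OO
ply 3, X at OXX/O.X/..O | (1,1)=+1→OXX/OXX/..O*; (2,0)=+1→OXX/O.X/X.O; (2,1)=+1→OXX/O.X/.XO
ply 4, O at OXX/OXX/..O | (2,0)=-1→OXX/OXX/O.O*; (2,1)=-1→OXX/OXX/.OO
ply 5, X at OXX/OXX/O.O | (2,1)=+1→OXX/OXX/OXO*
ply 6: OXX/OXX/OXO is terminal -1 (O); from O.X/..X/..O depth 7

PV length from [O.X/..X/..O]: 5 plies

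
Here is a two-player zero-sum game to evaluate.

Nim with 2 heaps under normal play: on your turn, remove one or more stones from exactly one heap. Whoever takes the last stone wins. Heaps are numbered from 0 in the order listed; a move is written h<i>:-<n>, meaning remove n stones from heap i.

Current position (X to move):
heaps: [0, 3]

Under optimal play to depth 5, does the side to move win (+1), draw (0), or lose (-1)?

p1 X@[(0,3)]: h1:-1[(0,2)]-1 h1:-2[(0,1)]-1 h1:-3[(0,0)]+1*
p2 O@[(0,0)] terminal -1; root [(0,3)] d5

value((0,3), X) = +1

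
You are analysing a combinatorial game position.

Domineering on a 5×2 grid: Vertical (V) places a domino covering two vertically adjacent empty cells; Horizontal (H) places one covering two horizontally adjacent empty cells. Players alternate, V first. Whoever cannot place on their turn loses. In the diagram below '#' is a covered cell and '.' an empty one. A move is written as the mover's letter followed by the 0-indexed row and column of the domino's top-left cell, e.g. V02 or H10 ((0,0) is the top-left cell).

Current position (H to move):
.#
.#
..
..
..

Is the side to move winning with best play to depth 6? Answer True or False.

p1 H@[.#/.#/../../..]: H20[.#/.#/##/../..]-1 H30[.#/.#/../##/..]+1* H40[.#/.#/../../##]-1
p2 V@[.#/.#/../##/..]: V00[##/##/../##/..]-1* V10[.#/##/#./##/..]-1
p3 H@[##/##/../##/..]: H20[##/##/##/##/..]+1* H40[##/##/../##/##]+1
p4 V@[##/##/##/##/..] terminal -1; root [.#/.#/../../..] d6

H winning at [.#/.#/../../..]: True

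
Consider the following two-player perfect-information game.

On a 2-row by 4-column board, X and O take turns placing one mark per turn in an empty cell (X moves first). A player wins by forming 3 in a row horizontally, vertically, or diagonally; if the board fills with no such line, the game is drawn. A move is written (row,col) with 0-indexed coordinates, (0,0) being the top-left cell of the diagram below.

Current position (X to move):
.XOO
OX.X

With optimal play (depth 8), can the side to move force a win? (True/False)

X winning at [.XOO/OX.X]: True

p1 X@[.XOO/OX.X]: (0,0)[XXOO/OX.X]+0 (1,2)[.XOO/OXXX]+1*
p2 O@[.XOO/OXXX] terminal -1; root [.XOO/OX.X] d8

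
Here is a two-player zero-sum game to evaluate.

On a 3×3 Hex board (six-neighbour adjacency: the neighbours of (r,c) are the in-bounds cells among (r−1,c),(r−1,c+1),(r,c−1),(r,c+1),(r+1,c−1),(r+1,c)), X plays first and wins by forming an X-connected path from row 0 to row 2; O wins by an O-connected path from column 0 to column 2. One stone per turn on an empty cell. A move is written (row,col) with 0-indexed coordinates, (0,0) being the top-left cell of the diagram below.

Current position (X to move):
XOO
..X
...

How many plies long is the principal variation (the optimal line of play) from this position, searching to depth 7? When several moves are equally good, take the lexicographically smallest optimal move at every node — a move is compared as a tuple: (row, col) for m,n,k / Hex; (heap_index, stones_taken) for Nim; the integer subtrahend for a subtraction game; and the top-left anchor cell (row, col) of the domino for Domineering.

PV length from [XOO/..X/...]: 3 plies

ply 1, X at XOO/..X/... | (1,0)=+1→XOO/X.X/...*; (1,1)=-1→XOO/.XX/...; (2,0)=-1→XOO/..X/X..; (2,1)=-1→XOO/..X/.X.; (2,2)=-1→XOO/..X/..X
ply 2, O at XOO/X.X/... | (1,1)=-1→XOO/XOX/...*; (2,0)=-1→XOO/X.X/O..; (2,1)=-1→XOO/X.X/.O.; (2,2)=-1→XOO/X.X/..O
ply 3, X at XOO/XOX/... | (2,0)=+1→XOO/XOX/X..*; (2,1)=-1→XOO/XOX/.X.; (2,2)=-1→XOO/XOX/..X
ply 4: XOO/XOX/X.. is terminal -1 (O); from XOO/..X/... depth 7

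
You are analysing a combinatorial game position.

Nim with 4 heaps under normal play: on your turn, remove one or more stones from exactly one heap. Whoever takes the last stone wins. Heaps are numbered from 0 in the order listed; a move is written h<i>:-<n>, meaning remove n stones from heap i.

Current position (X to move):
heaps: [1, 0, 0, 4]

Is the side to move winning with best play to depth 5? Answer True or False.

X winning at [(1,0,0,4)]: True

[(1,0,0,4)] X move#1: h0:-1:-1/(0,0,0,4), h3:-1:-1/(1,0,0,3), h3:-2:-1/(1,0,0,2), h3:-3:+1/(1,0,0,1)*, h3:-4:-1/(1,0,0,0)
[(1,0,0,1)] O move#2: h0:-1:-1/(0,0,0,1)*, h3:-1:-1/(1,0,0,0)
[(0,0,0,1)] X move#3: h3:-1:+1/(0,0,0,0)*
[(0,0,0,0)] end (terminal -1, O#4); searched (1,0,0,4) to 5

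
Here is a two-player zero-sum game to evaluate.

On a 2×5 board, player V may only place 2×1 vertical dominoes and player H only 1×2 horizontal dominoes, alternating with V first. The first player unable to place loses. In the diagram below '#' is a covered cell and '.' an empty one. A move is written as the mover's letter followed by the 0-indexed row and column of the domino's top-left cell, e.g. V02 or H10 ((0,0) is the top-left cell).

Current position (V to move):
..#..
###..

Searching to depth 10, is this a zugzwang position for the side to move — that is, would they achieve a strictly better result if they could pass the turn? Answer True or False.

ply 1, V at ..#../###.. | V03=+1→..##./####.*; V04=+1→..#.#/###.#
ply 2, H at ..##./####. | H00=-1→####./####.*
ply 3, V at ####./####. | V04=+1→#####/#####*
ply 4: #####/##### is terminal -1 (H); from ..#../###.. depth 10
pass branch (H moves first from the same position):
  | ply 1, H at ..#../###.. | H00=-1→###../###..; H03=+1→..###/###..*; H13=+1→..#../#####
  | ply 2: ..###/###.. is terminal -1 (V); from ..#../###.. depth 10
V moving scores +1; V passing scores -1

zugzwang(..#../###.., V) = False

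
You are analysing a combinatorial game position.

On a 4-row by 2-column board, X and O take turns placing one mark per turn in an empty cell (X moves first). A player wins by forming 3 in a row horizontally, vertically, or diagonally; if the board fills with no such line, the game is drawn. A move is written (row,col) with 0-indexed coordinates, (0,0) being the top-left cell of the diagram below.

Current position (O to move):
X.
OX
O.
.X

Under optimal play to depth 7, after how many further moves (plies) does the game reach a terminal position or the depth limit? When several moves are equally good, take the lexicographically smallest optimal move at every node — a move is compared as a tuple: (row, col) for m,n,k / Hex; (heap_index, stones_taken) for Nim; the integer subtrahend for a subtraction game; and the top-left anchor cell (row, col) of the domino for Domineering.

p1 O@[X./OX/O./.X]: (0,1)[XO/OX/O./.X]-1 (2,1)[X./OX/OO/.X]+0 (3,0)[X./OX/O./OX]+1*
p2 X@[X./OX/O./OX] terminal -1; root [X./OX/O./.X] d7

PV length from [X./OX/O./.X]: 1 ply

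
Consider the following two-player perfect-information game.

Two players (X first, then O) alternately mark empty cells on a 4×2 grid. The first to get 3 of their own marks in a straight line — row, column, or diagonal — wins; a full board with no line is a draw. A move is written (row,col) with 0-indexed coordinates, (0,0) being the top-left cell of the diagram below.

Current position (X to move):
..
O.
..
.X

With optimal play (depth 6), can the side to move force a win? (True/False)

p1 X@[../O./../.X]: (0,0)[X./O./../.X]+0* (0,1)[.X/O./../.X]-1 (1,1)[../OX/../.X]+0 (2,0)[../O./X./.X]+0 (2,1)[../O./.X/.X]+0 (3,0)[../O./../XX]+0
p2 O@[X./O./../.X]: (0,1)[XO/O./../.X]+0* (1,1)[X./OO/../.X]+0 (2,0)[X./O./O./.X]+0 (2,1)[X./O./.O/.X]+0 (3,0)[X./O./../OX]+0
p3 X@[XO/O./../.X]: (1,1)[XO/OX/../.X]+0* (2,0)[XO/O./X./.X]+0 (2,1)[XO/O./.X/.X]+0 (3,0)[XO/O./../XX]+0
p4 O@[XO/OX/../.X]: (2,0)[XO/OX/O./.X]-1 (2,1)[XO/OX/.O/.X]+0* (3,0)[XO/OX/../OX]-1
p5 X@[XO/OX/.O/.X]: (2,0)[XO/OX/XO/.X]+0* (3,0)[XO/OX/.O/XX]+0
p6 O@[XO/OX/XO/.X]: (3,0)[XO/OX/XO/OX]+0*
p7 X@[XO/OX/XO/OX] terminal +0; root [../O./../.X] d6

X winning at [../O./../.X]: False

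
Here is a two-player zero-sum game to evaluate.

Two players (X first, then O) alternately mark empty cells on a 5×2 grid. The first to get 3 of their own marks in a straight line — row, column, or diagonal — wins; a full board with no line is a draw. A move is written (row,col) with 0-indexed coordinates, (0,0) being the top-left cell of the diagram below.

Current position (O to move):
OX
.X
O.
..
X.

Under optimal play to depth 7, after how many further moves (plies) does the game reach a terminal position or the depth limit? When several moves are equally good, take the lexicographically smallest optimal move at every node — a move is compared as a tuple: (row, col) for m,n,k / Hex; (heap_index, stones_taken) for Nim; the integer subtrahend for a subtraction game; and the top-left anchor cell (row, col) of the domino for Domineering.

p1 O@[OX/.X/O./../X.]: (1,0)[OX/OX/O./../X.]+1* (2,1)[OX/.X/OO/../X.]+0 (3,0)[OX/.X/O./O./X.]-1 (3,1)[OX/.X/O./.O/X.]-1 (4,1)[OX/.X/O./../XO]-1
p2 X@[OX/OX/O./../X.] terminal -1; root [OX/.X/O./../X.] d7

PV length from [OX/.X/O./../X.]: 1 ply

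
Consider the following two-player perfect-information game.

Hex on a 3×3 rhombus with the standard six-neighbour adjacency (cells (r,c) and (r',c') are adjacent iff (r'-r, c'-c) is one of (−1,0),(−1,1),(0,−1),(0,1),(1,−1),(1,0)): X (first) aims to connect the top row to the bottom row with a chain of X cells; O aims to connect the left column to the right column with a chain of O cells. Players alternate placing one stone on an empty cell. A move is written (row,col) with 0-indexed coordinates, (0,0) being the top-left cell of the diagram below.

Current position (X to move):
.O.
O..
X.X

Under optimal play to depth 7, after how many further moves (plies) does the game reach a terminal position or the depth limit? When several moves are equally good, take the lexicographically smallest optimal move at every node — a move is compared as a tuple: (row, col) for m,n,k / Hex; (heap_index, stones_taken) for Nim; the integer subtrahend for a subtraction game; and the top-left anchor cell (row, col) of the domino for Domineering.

PV length from [.O./O../X.X]: 3 plies

[.O./O../X.X] X move#1: (0,0):-1/XO./O../X.X, (0,2):+1/.OX/O../X.X*, (1,1):-1/.O./OX./X.X, (1,2):-1/.O./O.X/X.X, (2,1):-1/.O./O../XXX
[.OX/O../X.X] O move#2: (0,0):-1/OOX/O../X.X*, (1,1):-1/.OX/OO./X.X, (1,2):-1/.OX/O.O/X.X, (2,1):-1/.OX/O../XOX
[OOX/O../X.X] X move#3: (1,1):+1/OOX/OX./X.X*, (1,2):+1/OOX/O.X/X.X, (2,1):+1/OOX/O../XXX
[OOX/OX./X.X] end (terminal -1, O#4); searched .O./O../X.X to 7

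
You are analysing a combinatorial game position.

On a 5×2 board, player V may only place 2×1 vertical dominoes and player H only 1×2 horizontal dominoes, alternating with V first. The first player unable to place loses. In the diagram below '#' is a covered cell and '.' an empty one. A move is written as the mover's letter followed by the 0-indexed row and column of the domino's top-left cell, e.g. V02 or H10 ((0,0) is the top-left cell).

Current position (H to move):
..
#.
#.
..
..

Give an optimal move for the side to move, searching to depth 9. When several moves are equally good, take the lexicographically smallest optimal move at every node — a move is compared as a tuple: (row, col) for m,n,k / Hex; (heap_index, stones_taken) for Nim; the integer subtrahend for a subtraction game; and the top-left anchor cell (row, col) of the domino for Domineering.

H's best at [../#./#./../..]: H30

[../#./#./../..] H move#1: H00:-1/##/#./#./../.., H30:+1/../#./#./##/..*, H40:+1/../#./#./../##
[../#./#./##/..] V move#2: V01:-1/.#/##/#./##/..*, V11:-1/../##/##/##/..
[.#/##/#./##/..] H move#3: H40:+1/.#/##/#./##/##*
[.#/##/#./##/##] end (terminal -1, V#4); searched ../#./#./../.. to 9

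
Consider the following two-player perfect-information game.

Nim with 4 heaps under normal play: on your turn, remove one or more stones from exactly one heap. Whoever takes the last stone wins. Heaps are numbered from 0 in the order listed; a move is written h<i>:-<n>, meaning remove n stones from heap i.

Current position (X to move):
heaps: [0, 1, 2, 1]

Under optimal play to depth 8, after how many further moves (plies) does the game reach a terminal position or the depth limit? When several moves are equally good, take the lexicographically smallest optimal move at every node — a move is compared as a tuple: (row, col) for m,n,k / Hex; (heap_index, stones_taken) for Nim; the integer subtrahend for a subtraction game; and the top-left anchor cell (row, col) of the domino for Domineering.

ply 1, X at (0,1,2,1) | h1:-1=-1→(0,0,2,1); h2:-1=-1→(0,1,1,1); h2:-2=+1→(0,1,0,1)*; h3:-1=-1→(0,1,2,0)
ply 2, O at (0,1,0,1) | h1:-1=-1→(0,0,0,1)*; h3:-1=-1→(0,1,0,0)
ply 3, X at (0,0,0,1) | h3:-1=+1→(0,0,0,0)*
ply 4: (0,0,0,0) is terminal -1 (O); from (0,1,2,1) depth 8

PV length from [(0,1,2,1)]: 3 plies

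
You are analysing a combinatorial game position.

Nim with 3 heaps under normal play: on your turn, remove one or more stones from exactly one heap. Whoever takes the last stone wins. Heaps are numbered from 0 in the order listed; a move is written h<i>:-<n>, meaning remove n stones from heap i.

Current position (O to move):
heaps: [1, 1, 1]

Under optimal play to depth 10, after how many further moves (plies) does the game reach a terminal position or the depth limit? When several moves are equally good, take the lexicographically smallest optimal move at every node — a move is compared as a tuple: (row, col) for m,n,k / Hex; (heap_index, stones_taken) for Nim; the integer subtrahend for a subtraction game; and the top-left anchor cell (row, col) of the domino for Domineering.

PV length from [(1,1,1)]: 3 plies

ply 1, O at (1,1,1) | h0:-1=+1→(0,1,1)*; h1:-1=+1→(1,0,1); h2:-1=+1→(1,1,0)
ply 2, X at (0,1,1) | h1:-1=-1→(0,0,1)*; h2:-1=-1→(0,1,0)
ply 3, O at (0,0,1) | h2:-1=+1→(0,0,0)*
ply 4: (0,0,0) is terminal -1 (X); from (1,1,1) depth 10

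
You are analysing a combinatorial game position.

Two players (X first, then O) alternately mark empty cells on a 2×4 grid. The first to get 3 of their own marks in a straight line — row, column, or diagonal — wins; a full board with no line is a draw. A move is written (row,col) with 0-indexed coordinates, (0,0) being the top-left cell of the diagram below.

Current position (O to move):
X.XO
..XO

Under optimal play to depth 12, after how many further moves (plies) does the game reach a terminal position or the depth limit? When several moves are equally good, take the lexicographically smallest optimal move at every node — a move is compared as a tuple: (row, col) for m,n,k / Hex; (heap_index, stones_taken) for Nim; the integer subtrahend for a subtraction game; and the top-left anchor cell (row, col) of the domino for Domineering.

PV length from [X.XO/..XO]: 3 plies

p1 O@[X.XO/..XO]: (0,1)[XOXO/..XO]+0* (1,0)[X.XO/O.XO]-1 (1,1)[X.XO/.OXO]-1
p2 X@[XOXO/..XO]: (1,0)[XOXO/X.XO]+0* (1,1)[XOXO/.XXO]+0
p3 O@[XOXO/X.XO]: (1,1)[XOXO/XOXO]+0*
p4 X@[XOXO/XOXO] terminal +0; root [X.XO/..XO] d12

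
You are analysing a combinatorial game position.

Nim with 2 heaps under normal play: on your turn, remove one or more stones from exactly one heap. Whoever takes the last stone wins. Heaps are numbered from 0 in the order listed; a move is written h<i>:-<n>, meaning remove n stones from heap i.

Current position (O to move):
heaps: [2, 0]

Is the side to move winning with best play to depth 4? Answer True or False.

O winning at [(2,0)]: True

p1 O@[(2,0)]: h0:-1[(1,0)]-1 h0:-2[(0,0)]+1*
p2 X@[(0,0)] terminal -1; root [(2,0)] d4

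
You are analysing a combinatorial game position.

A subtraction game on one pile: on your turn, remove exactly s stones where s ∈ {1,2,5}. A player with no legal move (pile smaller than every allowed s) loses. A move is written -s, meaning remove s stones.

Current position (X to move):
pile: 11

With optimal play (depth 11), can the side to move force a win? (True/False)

ply 1, X at 11 | -1=-1→10; -2=+1→9*; -5=+1→6
ply 2, O at 9 | -1=-1→8*; -2=-1→7; -5=-1→4
ply 3, X at 8 | -1=-1→7; -2=+1→6*; -5=+1→3
ply 4, O at 6 | -1=-1→5*; -2=-1→4; -5=-1→1
ply 5, X at 5 | -1=-1→4; -2=+1→3*; -5=+1→0
ply 6, O at 3 | -1=-1→2*; -2=-1→1
ply 7, X at 2 | -1=-1→1; -2=+1→0*
ply 8: 0 is terminal -1 (O); from 11 depth 11

X winning at [11]: True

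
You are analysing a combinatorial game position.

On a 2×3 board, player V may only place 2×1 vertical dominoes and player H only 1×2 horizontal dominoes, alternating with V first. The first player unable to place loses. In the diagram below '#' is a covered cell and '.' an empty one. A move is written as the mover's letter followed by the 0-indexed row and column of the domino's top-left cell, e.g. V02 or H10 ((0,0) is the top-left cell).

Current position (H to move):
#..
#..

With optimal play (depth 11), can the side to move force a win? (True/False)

H winning at [#../#..]: True

ply 1, H at #../#.. | H01=+1→###/#..*; H11=+1→#../###
ply 2: ###/#.. is terminal -1 (V); from #../#.. depth 11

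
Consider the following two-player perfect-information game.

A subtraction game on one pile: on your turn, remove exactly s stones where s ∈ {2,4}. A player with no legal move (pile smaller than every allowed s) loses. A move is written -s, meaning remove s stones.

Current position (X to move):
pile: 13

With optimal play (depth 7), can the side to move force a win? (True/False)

X winning at [13]: False

[13] X move#1: -2:-1/11*, -4:-1/9
[11] O move#2: -2:-1/9, -4:+1/7*
[7] X move#3: -2:-1/5*, -4:-1/3
[5] O move#4: -2:-1/3, -4:+1/1*
[1] end (terminal -1, X#5); searched 13 to 7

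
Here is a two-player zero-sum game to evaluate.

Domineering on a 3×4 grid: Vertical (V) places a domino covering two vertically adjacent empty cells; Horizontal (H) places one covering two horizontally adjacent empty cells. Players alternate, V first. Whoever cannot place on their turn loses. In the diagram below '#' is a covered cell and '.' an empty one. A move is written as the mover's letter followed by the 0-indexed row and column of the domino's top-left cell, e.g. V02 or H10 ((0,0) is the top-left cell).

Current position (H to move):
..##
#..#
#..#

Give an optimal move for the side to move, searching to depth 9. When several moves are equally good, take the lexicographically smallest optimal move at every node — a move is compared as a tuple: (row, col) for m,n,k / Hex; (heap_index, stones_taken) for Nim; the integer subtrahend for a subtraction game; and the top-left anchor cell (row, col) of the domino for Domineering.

H's best at [..##/#..#/#..#]: H11

p1 H@[..##/#..#/#..#]: H00[####/#..#/#..#]-1 H11[..##/####/#..#]+1* H21[..##/#..#/####]-1
p2 V@[..##/####/#..#] terminal -1; root [..##/#..#/#..#] d9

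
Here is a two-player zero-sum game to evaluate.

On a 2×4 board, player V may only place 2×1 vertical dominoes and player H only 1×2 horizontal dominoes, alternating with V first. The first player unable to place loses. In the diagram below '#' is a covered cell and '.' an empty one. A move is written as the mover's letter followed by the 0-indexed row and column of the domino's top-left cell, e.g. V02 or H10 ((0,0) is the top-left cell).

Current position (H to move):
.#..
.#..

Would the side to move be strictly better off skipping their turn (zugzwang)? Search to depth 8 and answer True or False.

zugzwang(.#../.#.., H) = False

[.#../.#..] H move#1: H02:+1/.###/.#..*, H12:+1/.#../.###
[.###/.#..] V move#2: V00:-1/####/##..*
[####/##..] H move#3: H12:+1/####/####*
[####/####] end (terminal -1, V#4); searched .#../.#.. to 8
pass branch (V moves first from the same position):
  | [.#../.#..] V move#1: V00:-1/##../##.., V02:+1/.##./.##.*, V03:+1/.#.#/.#.#
  | [.##./.##.] end (terminal -1, H#2); searched .#../.#.. to 8
H moving scores +1; H passing scores -1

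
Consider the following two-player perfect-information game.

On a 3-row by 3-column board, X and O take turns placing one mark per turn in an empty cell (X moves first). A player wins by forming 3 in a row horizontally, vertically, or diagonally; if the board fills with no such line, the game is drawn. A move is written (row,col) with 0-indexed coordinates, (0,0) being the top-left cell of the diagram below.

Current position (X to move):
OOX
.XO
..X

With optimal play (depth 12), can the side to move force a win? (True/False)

X winning at [OOX/.XO/..X]: True

ply 1, X at OOX/.XO/..X | (1,0)=+0→OOX/XXO/..X; (2,0)=+1→OOX/.XO/X.X*; (2,1)=+0→OOX/.XO/.XX
ply 2: OOX/.XO/X.X is terminal -1 (O); from OOX/.XO/..X depth 12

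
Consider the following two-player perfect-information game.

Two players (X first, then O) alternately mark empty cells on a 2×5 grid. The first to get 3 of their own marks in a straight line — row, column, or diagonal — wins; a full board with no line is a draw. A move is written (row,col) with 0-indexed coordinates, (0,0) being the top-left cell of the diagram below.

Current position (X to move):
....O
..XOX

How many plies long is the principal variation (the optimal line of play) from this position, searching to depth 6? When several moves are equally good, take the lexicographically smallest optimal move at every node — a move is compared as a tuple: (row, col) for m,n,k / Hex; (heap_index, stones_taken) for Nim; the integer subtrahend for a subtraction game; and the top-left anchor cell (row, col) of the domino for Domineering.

PV length from [....O/..XOX]: 6 plies

ply 1, X at ....O/..XOX | (0,0)=+0→X...O/..XOX*; (0,1)=+0→.X..O/..XOX; (0,2)=+0→..X.O/..XOX; (0,3)=+0→...XO/..XOX; (1,0)=+0→....O/X.XOX; (1,1)=+0→....O/.XXOX
ply 2, O at X...O/..XOX | (0,1)=+0→XO..O/..XOX*; (0,2)=+0→X.O.O/..XOX; (0,3)=+0→X..OO/..XOX; (1,0)=+0→X...O/O.XOX; (1,1)=+0→X...O/.OXOX
ply 3, X at XO..O/..XOX | (0,2)=+0→XOX.O/..XOX*; (0,3)=+0→XO.XO/..XOX; (1,0)=+0→XO..O/X.XOX; (1,1)=+0→XO..O/.XXOX
ply 4, O at XOX.O/..XOX | (0,3)=+0→XOXOO/..XOX*; (1,0)=+0→XOX.O/O.XOX; (1,1)=+0→XOX.O/.OXOX
ply 5, X at XOXOO/..XOX | (1,0)=+0→XOXOO/X.XOX*; (1,1)=+0→XOXOO/.XXOX
ply 6, O at XOXOO/X.XOX | (1,1)=+0→XOXOO/XOXOX*
ply 7: XOXOO/XOXOX is terminal +0 (X); from ....O/..XOX depth 6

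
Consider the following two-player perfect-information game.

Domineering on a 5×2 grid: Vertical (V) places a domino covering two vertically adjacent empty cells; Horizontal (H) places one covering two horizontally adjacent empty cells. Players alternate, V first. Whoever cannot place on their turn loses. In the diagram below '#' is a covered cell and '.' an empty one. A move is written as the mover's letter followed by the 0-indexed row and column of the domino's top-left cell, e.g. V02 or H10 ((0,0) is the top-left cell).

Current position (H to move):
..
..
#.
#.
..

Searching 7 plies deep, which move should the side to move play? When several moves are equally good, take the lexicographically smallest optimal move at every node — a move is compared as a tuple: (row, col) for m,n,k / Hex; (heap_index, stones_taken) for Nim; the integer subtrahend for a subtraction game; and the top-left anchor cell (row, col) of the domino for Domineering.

H's best at [../../#./#./..]: H00

ply 1, H at ../../#./#./.. | H00=+1→##/../#./#./..*; H10=+1→../##/#./#./..; H40=-1→../../#./#./##
ply 2, V at ##/../#./#./.. | V11=-1→##/.#/##/#./..*; V21=-1→##/../##/##/..; V31=-1→##/../#./##/.#
ply 3, H at ##/.#/##/#./.. | H40=+1→##/.#/##/#./##*
ply 4: ##/.#/##/#./## is terminal -1 (V); from ../../#./#./.. depth 7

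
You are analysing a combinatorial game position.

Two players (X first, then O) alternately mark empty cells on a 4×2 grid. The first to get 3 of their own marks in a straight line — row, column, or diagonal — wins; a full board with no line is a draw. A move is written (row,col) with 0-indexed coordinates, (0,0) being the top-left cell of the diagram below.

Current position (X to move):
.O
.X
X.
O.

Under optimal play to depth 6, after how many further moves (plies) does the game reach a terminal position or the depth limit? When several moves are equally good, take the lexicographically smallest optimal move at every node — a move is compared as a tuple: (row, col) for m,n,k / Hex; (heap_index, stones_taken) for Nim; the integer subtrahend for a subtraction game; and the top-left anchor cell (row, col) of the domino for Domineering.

p1 X@[.O/.X/X./O.]: (0,0)[XO/.X/X./O.]+0* (1,0)[.O/XX/X./O.]+0 (2,1)[.O/.X/XX/O.]+0 (3,1)[.O/.X/X./OX]+0
p2 O@[XO/.X/X./O.]: (1,0)[XO/OX/X./O.]+0* (2,1)[XO/.X/XO/O.]-1 (3,1)[XO/.X/X./OO]-1
p3 X@[XO/OX/X./O.]: (2,1)[XO/OX/XX/O.]+0* (3,1)[XO/OX/X./OX]+0
p4 O@[XO/OX/XX/O.]: (3,1)[XO/OX/XX/OO]+0*
p5 X@[XO/OX/XX/OO] terminal +0; root [.O/.X/X./O.] d6

PV length from [.O/.X/X./O.]: 4 plies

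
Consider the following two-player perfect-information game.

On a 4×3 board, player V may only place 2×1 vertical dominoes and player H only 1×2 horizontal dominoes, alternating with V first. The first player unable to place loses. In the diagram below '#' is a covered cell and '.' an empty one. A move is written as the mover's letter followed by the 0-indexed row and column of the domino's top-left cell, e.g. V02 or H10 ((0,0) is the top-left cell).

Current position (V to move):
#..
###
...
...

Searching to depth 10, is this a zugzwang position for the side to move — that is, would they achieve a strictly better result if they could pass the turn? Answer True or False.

zugzwang(#../###/.../..., V) = False

p1 V@[#../###/.../...]: V20[#../###/#../#..]-1 V21[#../###/.#./.#.]+1* V22[#../###/..#/..#]-1
p2 H@[#../###/.#./.#.]: H01[###/###/.#./.#.]-1*
p3 V@[###/###/.#./.#.]: V20[###/###/##./##.]+1* V22[###/###/.##/.##]+1
p4 H@[###/###/##./##.] terminal -1; root [#../###/.../...] d10
suppose V passes — search the same position with H to move:
pass> p1 H@[#../###/.../...]: H01[###/###/.../...]-1 H20[#../###/##./...]+1* H21[#../###/.##/...]+1 H30[#../###/.../##.]+1 H31[#../###/.../.##]+1
pass> p2 V@[#../###/##./...]: V22[#../###/###/..#]-1*
pass> p3 H@[#../###/###/..#]: H01[###/###/###/..#]+1* H30[#../###/###/###]+1
pass> p4 V@[###/###/###/..#] terminal -1; root [#../###/.../...] d10
for V: play +1, pass -1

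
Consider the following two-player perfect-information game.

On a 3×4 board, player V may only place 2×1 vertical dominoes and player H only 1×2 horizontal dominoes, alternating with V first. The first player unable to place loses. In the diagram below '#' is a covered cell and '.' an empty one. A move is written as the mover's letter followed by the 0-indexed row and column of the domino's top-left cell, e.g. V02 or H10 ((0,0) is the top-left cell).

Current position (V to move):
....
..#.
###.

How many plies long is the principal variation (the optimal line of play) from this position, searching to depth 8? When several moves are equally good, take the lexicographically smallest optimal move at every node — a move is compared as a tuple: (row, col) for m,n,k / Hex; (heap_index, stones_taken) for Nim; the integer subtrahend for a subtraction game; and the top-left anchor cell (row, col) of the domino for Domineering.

PV length from [..../..#./###.]: 3 plies

p1 V@[..../..#./###.]: V00[#.../#.#./###.]+1* V01[.#../.##./###.]+1 V03[...#/..##/###.]-1 V13[..../..##/####]-1
p2 H@[#.../#.#./###.]: H01[###./#.#./###.]-1* H02[#.##/#.#./###.]-1
p3 V@[###./#.#./###.]: V03[####/#.##/###.]+1* V13[###./#.##/####]+1
p4 H@[####/#.##/###.] terminal -1; root [..../..#./###.] d8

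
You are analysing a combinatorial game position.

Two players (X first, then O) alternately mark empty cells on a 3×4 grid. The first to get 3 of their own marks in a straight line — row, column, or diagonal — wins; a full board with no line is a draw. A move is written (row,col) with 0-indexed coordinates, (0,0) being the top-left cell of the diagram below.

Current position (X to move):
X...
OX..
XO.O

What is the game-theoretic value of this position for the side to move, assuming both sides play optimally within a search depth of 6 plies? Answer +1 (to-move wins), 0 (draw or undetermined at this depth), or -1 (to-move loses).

ply 1, X at X.../OX../XO.O | (0,1)=-1→XX../OX../XO.O; (0,2)=+1→X.X./OX../XO.O*; (0,3)=-1→X..X/OX../XO.O; (1,2)=-1→X.../OXX./XO.O; (1,3)=-1→X.../OX.X/XO.O; (2,2)=+1→X.../OX../XOXO
ply 2: X.X./OX../XO.O is terminal -1 (O); from X.../OX../XO.O depth 6

value(X.../OX../XO.O, X) = +1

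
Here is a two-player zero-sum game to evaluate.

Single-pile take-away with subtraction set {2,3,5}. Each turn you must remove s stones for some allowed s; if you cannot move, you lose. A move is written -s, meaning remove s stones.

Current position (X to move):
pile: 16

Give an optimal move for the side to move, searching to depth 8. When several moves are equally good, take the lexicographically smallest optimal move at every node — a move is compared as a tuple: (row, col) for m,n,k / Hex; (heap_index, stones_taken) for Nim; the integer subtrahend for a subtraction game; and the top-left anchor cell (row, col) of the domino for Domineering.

X's best at [16]: -2

p1 X@[16]: -2[14]+1* -3[13]-1 -5[11]-1
p2 O@[14]: -2[12]-1* -3[11]-1 -5[9]-1
p3 X@[12]: -2[10]-1 -3[9]-1 -5[7]+1*
p4 O@[7]: -2[5]-1* -3[4]-1 -5[2]-1
p5 X@[5]: -2[3]-1 -3[2]-1 -5[0]+1*
p6 O@[0] terminal -1; root [16] d8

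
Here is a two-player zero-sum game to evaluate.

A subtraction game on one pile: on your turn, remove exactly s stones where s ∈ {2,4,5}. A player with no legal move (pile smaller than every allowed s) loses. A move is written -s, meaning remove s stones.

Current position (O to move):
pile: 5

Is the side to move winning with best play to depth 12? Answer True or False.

[5] O move#1: -2:-1/3, -4:+1/1*, -5:+1/0
[1] end (terminal -1, X#2); searched 5 to 12

O winning at [5]: True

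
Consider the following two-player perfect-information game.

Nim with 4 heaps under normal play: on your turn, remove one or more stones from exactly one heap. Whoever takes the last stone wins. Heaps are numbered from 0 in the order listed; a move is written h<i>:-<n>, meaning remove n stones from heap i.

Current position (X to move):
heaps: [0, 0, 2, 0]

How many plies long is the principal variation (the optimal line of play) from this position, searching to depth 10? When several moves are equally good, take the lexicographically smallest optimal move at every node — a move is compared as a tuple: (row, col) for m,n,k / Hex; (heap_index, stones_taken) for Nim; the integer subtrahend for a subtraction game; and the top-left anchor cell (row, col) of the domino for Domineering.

ply 1, X at (0,0,2,0) | h2:-1=-1→(0,0,1,0); h2:-2=+1→(0,0,0,0)*
ply 2: (0,0,0,0) is terminal -1 (O); from (0,0,2,0) depth 10

PV length from [(0,0,2,0)]: 1 ply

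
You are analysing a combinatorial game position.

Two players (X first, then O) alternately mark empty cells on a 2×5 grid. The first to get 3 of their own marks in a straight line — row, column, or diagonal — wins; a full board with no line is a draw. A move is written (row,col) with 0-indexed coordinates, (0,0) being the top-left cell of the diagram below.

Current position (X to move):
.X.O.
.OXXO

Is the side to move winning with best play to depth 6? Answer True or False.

X winning at [.X.O./.OXXO]: False

ply 1, X at .X.O./.OXXO | (0,0)=+0→XX.O./.OXXO*; (0,2)=+0→.XXO./.OXXO; (0,4)=+0→.X.OX/.OXXO; (1,0)=+0→.X.O./XOXXO
ply 2, O at XX.O./.OXXO | (0,2)=+0→XXOO./.OXXO*; (0,4)=-1→XX.OO/.OXXO; (1,0)=-1→XX.O./OOXXO
ply 3, X at XXOO./.OXXO | (0,4)=+0→XXOOX/.OXXO*; (1,0)=-1→XXOO./XOXXO
ply 4, O at XXOOX/.OXXO | (1,0)=+0→XXOOX/OOXXO*
ply 5: XXOOX/OOXXO is terminal +0 (X); from .X.O./.OXXO depth 6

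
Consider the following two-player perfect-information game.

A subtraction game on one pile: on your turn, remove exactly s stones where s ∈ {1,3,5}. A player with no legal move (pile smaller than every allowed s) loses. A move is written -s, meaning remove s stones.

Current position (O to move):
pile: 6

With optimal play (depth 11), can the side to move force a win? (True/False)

O winning at [6]: False

p1 O@[6]: -1[5]-1* -3[3]-1 -5[1]-1
p2 X@[5]: -1[4]+1* -3[2]+1 -5[0]+1
p3 O@[4]: -1[3]-1* -3[1]-1
p4 X@[3]: -1[2]+1* -3[0]+1
p5 O@[2]: -1[1]-1*
p6 X@[1]: -1[0]+1*
p7 O@[0] terminal -1; root [6] d11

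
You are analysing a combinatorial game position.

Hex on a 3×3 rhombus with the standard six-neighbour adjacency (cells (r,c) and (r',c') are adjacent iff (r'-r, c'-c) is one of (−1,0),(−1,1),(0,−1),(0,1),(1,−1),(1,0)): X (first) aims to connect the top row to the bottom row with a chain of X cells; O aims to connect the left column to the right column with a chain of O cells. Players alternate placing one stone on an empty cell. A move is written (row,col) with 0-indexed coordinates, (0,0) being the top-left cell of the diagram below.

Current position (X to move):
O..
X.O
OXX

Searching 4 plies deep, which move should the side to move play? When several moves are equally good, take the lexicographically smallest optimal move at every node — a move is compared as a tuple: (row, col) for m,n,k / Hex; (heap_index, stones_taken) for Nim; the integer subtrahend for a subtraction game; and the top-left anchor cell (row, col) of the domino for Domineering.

X's best at [O../X.O/OXX]: (1,1)

ply 1, X at O../X.O/OXX | (0,1)=-1→OX./X.O/OXX; (0,2)=-1→O.X/X.O/OXX; (1,1)=+1→O../XXO/OXX*
ply 2, O at O../XXO/OXX | (0,1)=-1→OO./XXO/OXX*; (0,2)=-1→O.O/XXO/OXX
ply 3, X at OO./XXO/OXX | (0,2)=+1→OOX/XXO/OXX*
ply 4: OOX/XXO/OXX is terminal -1 (O); from O../X.O/OXX depth 4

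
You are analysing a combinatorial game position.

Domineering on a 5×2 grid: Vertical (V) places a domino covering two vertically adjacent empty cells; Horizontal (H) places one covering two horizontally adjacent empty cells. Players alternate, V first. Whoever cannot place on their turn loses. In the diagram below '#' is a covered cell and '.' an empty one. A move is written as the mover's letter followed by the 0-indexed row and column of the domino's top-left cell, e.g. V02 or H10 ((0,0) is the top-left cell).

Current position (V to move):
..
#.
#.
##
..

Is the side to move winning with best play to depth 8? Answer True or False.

V winning at [../#./#./##/..]: False

[../#./#./##/..] V move#1: V01:-1/.#/##/#./##/..*, V11:-1/../##/##/##/..
[.#/##/#./##/..] H move#2: H40:+1/.#/##/#./##/##*
[.#/##/#./##/##] end (terminal -1, V#3); searched ../#./#./##/.. to 8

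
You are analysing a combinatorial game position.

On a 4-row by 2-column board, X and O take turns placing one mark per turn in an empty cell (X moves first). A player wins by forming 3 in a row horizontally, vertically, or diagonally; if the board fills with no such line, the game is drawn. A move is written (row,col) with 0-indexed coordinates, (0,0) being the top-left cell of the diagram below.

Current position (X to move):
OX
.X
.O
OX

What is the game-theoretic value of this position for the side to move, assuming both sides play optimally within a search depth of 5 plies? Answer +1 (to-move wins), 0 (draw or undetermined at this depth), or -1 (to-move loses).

value(OX/.X/.O/OX, X) = 0

[OX/.X/.O/OX] X move#1: (1,0):+0/OX/XX/.O/OX*, (2,0):+0/OX/.X/XO/OX
[OX/XX/.O/OX] O move#2: (2,0):+0/OX/XX/OO/OX*
[OX/XX/OO/OX] end (terminal +0, X#3); searched OX/.X/.O/OX to 5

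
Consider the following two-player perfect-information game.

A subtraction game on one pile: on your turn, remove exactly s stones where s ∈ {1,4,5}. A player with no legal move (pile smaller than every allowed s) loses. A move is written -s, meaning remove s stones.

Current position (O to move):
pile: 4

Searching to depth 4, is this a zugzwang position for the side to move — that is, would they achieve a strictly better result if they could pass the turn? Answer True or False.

ply 1, O at 4 | -1=-1→3; -4=+1→0*
ply 2: 0 is terminal -1 (X); from 4 depth 4
pass branch (X moves first from the same position):
  | ply 1, X at 4 | -1=-1→3; -4=+1→0*
  | ply 2: 0 is terminal -1 (O); from 4 depth 4
O moving scores +1; O passing scores -1

zugzwang(4, O) = False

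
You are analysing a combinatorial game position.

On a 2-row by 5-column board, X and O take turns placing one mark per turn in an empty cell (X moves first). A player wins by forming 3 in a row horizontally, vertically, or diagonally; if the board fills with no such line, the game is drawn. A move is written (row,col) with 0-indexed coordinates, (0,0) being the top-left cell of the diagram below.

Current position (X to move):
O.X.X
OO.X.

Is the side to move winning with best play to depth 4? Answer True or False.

[O.X.X/OO.X.] X move#1: (0,1):-1/OXX.X/OO.X., (0,3):+1/O.XXX/OO.X.*, (1,2):+1/O.X.X/OOXX., (1,4):-1/O.X.X/OO.XX
[O.XXX/OO.X.] end (terminal -1, O#2); searched O.X.X/OO.X. to 4

X winning at [O.X.X/OO.X.]: True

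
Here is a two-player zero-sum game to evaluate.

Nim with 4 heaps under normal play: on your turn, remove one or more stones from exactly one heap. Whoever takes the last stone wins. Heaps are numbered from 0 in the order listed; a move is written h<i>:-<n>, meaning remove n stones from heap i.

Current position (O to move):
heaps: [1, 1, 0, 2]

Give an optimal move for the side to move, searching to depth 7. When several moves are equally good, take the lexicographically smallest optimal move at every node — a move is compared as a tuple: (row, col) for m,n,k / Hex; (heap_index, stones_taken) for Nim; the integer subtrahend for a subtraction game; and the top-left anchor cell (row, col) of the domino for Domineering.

O's best at [(1,1,0,2)]: h3:-2

ply 1, O at (1,1,0,2) | h0:-1=-1→(0,1,0,2); h1:-1=-1→(1,0,0,2); h3:-1=-1→(1,1,0,1); h3:-2=+1→(1,1,0,0)*
ply 2, X at (1,1,0,0) | h0:-1=-1→(0,1,0,0)*; h1:-1=-1→(1,0,0,0)
ply 3, O at (0,1,0,0) | h1:-1=+1→(0,0,0,0)*
ply 4: (0,0,0,0) is terminal -1 (X); from (1,1,0,2) depth 7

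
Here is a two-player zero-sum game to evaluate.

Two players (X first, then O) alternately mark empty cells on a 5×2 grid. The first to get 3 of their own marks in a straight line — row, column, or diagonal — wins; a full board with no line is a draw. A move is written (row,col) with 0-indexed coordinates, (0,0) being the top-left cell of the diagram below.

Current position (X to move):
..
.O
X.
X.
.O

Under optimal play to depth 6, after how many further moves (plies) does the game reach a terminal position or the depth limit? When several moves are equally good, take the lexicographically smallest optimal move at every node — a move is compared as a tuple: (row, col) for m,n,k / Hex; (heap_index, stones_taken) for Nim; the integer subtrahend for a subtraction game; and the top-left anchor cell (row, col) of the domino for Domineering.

PV length from [../.O/X./X./.O]: 3 plies

[../.O/X./X./.O] X move#1: (0,0):+1/X./.O/X./X./.O*, (0,1):+1/.X/.O/X./X./.O, (1,0):+1/../XO/X./X./.O, (2,1):+1/../.O/XX/X./.O, (3,1):+1/../.O/X./XX/.O, (4,0):+1/../.O/X./X./XO
[X./.O/X./X./.O] O move#2: (0,1):-1/XO/.O/X./X./.O*, (1,0):-1/X./OO/X./X./.O, (2,1):-1/X./.O/XO/X./.O, (3,1):-1/X./.O/X./XO/.O, (4,0):-1/X./.O/X./X./OO
[XO/.O/X./X./.O] X move#3: (1,0):+1/XO/XO/X./X./.O*, (2,1):+1/XO/.O/XX/X./.O, (3,1):-1/XO/.O/X./XX/.O, (4,0):+1/XO/.O/X./X./XO
[XO/XO/X./X./.O] end (terminal -1, O#4); searched ../.O/X./X./.O to 6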